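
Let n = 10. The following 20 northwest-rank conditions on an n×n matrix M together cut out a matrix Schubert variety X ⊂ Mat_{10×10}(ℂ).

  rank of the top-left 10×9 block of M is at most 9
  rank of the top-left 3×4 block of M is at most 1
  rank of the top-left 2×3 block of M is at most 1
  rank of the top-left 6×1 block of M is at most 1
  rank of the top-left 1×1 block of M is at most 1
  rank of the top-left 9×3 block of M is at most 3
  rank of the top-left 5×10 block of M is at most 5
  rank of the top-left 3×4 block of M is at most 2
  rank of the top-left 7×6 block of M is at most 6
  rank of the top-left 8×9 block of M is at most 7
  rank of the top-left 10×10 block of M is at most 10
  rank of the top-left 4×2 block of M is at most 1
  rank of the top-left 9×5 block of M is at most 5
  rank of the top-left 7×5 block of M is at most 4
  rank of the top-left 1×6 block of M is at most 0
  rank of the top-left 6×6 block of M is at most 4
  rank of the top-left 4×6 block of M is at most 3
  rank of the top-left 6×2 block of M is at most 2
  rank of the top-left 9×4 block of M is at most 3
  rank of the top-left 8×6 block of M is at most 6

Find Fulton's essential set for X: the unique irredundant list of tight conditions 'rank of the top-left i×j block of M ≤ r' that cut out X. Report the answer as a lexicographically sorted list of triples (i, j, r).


Propagating the 20 rank bounds to every northwest block:

  i=1: 0 0 0 0 0 0 1 1 1 1
  i=2: 1 1 1 1 1 1 2 2 2 2
  i=3: 1 1 1 1 2 2 3 3 3 3
  i=4: 1 1 2 2 3 3 4 4 4 4
  i=5: 1 2 3 3 4 4 5 5 5 5
  i=6: 1 2 3 3 4 4 5 6 6 6
  i=7: 1 2 3 3 4 5 6 7 7 7
  i=8: 1 2 3 3 4 5 6 7 7 8
  i=9: 1 2 3 3 4 5 6 7 8 9
  i=10: 1 2 3 4 5 6 7 8 9 10

so w = (7, 1, 5, 3, 2, 8, 6, 10, 9, 4).

|D(w)|=16, |Ess(w)|=6:

[(1, 6, 0), (3, 4, 1), (4, 2, 1), (6, 6, 4), (8, 9, 7), (9, 4, 3)]


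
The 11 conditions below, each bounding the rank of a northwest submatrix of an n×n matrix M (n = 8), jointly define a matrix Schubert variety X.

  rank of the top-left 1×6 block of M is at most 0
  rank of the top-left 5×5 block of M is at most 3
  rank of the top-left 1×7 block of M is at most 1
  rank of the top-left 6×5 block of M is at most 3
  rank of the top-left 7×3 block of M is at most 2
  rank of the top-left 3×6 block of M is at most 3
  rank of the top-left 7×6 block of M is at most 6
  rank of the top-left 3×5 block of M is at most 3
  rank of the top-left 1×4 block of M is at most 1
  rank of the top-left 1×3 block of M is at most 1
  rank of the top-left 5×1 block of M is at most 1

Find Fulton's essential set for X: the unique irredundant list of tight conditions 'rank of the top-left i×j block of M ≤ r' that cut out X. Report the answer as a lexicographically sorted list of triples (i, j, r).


The tightest implied rank at each (i,j), from the 11 conditions:

  row 1: 0, 0, 0, 0, 0, 0, 1, 1
  row 2: 1, 1, 1, 1, 1, 1, 2, 2
  row 3: 1, 2, 2, 2, 2, 2, 3, 3
  row 4: 1, 2, 2, 3, 3, 3, 4, 4
  row 5: 1, 2, 2, 3, 3, 4, 5, 5
  row 6: 1, 2, 2, 3, 3, 4, 5, 6
  row 7: 1, 2, 2, 3, 4, 5, 6, 7
  row 8: 1, 2, 3, 4, 5, 6, 7, 8

reading off 1-entries of Δ²R: w = (7, 1, 2, 4, 6, 8, 5, 3).

|D(w)|=12, |Ess(w)|=3:

[(1, 6, 0), (6, 5, 3), (7, 3, 2)]


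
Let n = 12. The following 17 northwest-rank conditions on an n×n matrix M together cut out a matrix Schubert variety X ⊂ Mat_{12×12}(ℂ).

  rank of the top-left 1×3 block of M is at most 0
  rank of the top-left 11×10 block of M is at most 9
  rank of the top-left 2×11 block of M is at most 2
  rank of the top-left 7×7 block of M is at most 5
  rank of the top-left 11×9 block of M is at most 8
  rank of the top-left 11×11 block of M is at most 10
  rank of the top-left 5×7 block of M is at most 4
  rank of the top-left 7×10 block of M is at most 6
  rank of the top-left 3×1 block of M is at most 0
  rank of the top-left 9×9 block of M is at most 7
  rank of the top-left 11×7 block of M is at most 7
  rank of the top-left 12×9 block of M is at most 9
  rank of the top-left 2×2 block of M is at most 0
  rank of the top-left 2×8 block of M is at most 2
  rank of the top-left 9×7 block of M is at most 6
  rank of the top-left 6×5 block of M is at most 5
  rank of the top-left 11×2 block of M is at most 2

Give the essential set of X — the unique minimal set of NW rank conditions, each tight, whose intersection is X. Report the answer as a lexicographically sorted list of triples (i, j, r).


Propagating the 17 rank bounds to every northwest block:

  0, 0, 0, 1, 1, 1, 1, 1, 1, 1, 1, 1
  0, 0, 1, 2, 2, 2, 2, 2, 2, 2, 2, 2
  0, 1, 2, 3, 3, 3, 3, 3, 3, 3, 3, 3
  1, 2, 3, 4, 4, 4, 4, 4, 4, 4, 4, 4
  1, 2, 3, 4, 4, 4, 4, 5, 5, 5, 5, 5
  1, 2, 3, 4, 5, 5, 5, 6, 6, 6, 6, 6
  1, 2, 3, 4, 5, 5, 5, 6, 6, 6, 7, 7
  1, 2, 3, 4, 5, 6, 6, 7, 7, 7, 8, 8
  1, 2, 3, 4, 5, 6, 6, 7, 7, 8, 9, 9
  1, 2, 3, 4, 5, 6, 7, 8, 8, 9, 10, 10
  1, 2, 3, 4, 5, 6, 7, 8, 8, 9, 10, 11
  1, 2, 3, 4, 5, 6, 7, 8, 9, 10, 11, 12

the unique w with this rank table is (4, 3, 2, 1, 8, 5, 11, 6, 10, 7, 12, 9).

Fulton essential set (9 of the 16 Rothe cells):

[(1, 3, 0), (2, 2, 0), (3, 1, 0), (5, 7, 4), (7, 7, 5), (7, 10, 6), (9, 7, 6), (9, 9, 7), (11, 9, 8)]


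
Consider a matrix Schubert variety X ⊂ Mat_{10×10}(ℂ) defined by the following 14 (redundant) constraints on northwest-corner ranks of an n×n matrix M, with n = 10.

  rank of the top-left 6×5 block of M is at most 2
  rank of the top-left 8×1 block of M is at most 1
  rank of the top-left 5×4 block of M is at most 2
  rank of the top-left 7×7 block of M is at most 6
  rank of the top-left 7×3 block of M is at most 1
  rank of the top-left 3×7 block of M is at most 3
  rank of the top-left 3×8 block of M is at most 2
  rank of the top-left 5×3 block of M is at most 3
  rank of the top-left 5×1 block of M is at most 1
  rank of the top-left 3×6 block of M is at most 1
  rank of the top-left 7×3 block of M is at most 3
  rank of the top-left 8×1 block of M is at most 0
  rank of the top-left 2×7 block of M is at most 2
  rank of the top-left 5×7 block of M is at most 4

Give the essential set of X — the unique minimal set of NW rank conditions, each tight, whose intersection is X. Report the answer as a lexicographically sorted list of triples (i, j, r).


Reconstructing r_w from the 14 given conditions:

  R[1]: 0 | 1 | 1 | 1 | 1 | 1 | 1 | 1 | 1 | 1
  R[2]: 0 | 1 | 1 | 1 | 1 | 1 | 2 | 2 | 2 | 2
  R[3]: 0 | 1 | 1 | 1 | 1 | 1 | 2 | 2 | 3 | 3
  R[4]: 0 | 1 | 1 | 2 | 2 | 2 | 3 | 3 | 4 | 4
  R[5]: 0 | 1 | 1 | 2 | 2 | 3 | 4 | 4 | 5 | 5
  R[6]: 0 | 1 | 1 | 2 | 2 | 3 | 4 | 5 | 6 | 6
  R[7]: 0 | 1 | 1 | 2 | 3 | 4 | 5 | 6 | 7 | 7
  R[8]: 0 | 1 | 2 | 3 | 4 | 5 | 6 | 7 | 8 | 8
  R[9]: 1 | 2 | 3 | 4 | 5 | 6 | 7 | 8 | 9 | 9
  R[10]: 1 | 2 | 3 | 4 | 5 | 6 | 7 | 8 | 9 | 10

so w = (2, 7, 9, 4, 6, 8, 5, 3, 1, 10).

D(w) has 23 cells with 5 SE-corners; essential set:

[(3, 6, 1), (3, 8, 2), (6, 5, 2), (7, 3, 1), (8, 1, 0)]


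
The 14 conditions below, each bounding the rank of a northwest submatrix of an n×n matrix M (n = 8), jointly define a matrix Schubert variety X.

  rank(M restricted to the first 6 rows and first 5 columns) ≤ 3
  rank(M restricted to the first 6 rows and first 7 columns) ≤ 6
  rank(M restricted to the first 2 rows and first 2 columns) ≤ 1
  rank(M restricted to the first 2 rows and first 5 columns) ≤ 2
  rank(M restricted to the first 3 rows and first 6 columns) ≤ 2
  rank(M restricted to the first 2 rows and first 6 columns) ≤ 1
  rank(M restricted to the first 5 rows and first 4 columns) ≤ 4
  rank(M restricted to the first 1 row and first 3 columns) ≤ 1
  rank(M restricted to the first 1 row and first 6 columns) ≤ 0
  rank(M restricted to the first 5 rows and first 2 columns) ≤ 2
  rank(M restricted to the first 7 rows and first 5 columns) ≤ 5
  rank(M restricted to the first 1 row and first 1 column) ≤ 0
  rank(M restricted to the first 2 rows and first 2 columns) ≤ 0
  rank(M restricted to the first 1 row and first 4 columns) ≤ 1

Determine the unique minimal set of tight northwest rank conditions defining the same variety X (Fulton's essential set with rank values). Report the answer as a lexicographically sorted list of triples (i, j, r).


The tightest implied rank at each (i,j), from the 14 conditions:

  i=1: 0  0  0  0  0  0  1  1
  i=2: 0  0  1  1  1  1  2  2
  i=3: 1  1  2  2  2  2  3  3
  i=4: 1  2  3  3  3  3  4  4
  i=5: 1  2  3  3  3  4  5  5
  i=6: 1  2  3  3  3  4  5  6
  i=7: 1  2  3  4  4  5  6  7
  i=8: 1  2  3  4  5  6  7  8

so w = (7, 3, 1, 2, 6, 8, 4, 5).

D(w) has 12 cells with 3 SE-corners; essential set:

[(1, 6, 0), (2, 2, 0), (6, 5, 3)]


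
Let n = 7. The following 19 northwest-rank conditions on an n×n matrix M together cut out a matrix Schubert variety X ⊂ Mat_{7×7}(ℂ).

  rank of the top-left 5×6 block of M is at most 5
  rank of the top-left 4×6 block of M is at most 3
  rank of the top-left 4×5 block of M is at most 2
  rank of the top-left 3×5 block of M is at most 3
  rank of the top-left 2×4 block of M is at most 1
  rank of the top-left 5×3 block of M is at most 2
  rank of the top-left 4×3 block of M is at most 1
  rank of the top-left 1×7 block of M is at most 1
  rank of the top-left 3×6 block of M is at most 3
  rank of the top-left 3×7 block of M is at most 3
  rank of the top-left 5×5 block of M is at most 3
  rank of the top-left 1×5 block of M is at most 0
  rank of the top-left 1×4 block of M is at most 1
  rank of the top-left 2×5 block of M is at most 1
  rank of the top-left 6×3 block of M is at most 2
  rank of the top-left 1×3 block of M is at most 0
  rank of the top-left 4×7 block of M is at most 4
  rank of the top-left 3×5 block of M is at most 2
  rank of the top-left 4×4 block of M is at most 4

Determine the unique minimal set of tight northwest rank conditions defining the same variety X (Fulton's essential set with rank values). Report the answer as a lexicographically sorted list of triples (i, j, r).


Recovering R(i,j) via the rank-extension bound from the 19 conditions:

  row 1: 0, 0, 0, 0, 0, 1, 1
  row 2: 1, 1, 1, 1, 1, 2, 2
  row 3: 1, 1, 1, 2, 2, 3, 3
  row 4: 1, 1, 1, 2, 2, 3, 4
  row 5: 1, 2, 2, 3, 3, 4, 5
  row 6: 1, 2, 2, 3, 4, 5, 6
  row 7: 1, 2, 3, 4, 5, 6, 7

so w = (6, 1, 4, 7, 2, 5, 3).

D(w) has 11 cells with 4 SE-corners; essential set:

[(1, 5, 0), (4, 3, 1), (4, 5, 2), (6, 3, 2)]


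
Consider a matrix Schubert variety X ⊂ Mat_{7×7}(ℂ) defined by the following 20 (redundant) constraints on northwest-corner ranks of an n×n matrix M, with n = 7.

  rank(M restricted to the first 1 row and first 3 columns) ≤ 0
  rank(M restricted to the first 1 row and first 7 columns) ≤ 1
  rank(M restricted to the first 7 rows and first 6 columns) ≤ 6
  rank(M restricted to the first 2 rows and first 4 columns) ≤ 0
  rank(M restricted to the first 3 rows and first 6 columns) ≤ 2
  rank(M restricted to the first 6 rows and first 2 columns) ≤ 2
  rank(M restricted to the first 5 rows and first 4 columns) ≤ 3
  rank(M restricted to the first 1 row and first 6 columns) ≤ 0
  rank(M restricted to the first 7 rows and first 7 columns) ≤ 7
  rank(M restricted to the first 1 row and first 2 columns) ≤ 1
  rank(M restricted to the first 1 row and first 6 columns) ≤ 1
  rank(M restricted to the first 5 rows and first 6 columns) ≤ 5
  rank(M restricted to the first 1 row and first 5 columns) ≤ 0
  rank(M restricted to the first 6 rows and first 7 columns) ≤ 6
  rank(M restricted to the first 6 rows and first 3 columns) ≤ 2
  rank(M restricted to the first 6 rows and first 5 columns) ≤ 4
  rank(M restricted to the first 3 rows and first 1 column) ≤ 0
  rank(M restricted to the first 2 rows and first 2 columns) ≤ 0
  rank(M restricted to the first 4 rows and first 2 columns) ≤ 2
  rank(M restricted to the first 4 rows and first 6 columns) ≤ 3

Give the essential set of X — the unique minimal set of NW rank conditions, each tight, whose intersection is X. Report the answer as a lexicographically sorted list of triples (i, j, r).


Recovering R(i,j) via the rank-extension bound from the 20 conditions:

  i=1: 0 0 0 0 0 0 1
  i=2: 0 0 0 0 1 1 2
  i=3: 0 1 1 1 2 2 3
  i=4: 1 2 2 2 3 3 4
  i=5: 1 2 2 3 4 4 5
  i=6: 1 2 2 3 4 5 6
  i=7: 1 2 3 4 5 6 7

hence w(1..7) = (7, 5, 2, 1, 4, 6, 3).

Fulton essential set (4 of the 13 Rothe cells):

[(1, 6, 0), (2, 4, 0), (3, 1, 0), (6, 3, 2)]


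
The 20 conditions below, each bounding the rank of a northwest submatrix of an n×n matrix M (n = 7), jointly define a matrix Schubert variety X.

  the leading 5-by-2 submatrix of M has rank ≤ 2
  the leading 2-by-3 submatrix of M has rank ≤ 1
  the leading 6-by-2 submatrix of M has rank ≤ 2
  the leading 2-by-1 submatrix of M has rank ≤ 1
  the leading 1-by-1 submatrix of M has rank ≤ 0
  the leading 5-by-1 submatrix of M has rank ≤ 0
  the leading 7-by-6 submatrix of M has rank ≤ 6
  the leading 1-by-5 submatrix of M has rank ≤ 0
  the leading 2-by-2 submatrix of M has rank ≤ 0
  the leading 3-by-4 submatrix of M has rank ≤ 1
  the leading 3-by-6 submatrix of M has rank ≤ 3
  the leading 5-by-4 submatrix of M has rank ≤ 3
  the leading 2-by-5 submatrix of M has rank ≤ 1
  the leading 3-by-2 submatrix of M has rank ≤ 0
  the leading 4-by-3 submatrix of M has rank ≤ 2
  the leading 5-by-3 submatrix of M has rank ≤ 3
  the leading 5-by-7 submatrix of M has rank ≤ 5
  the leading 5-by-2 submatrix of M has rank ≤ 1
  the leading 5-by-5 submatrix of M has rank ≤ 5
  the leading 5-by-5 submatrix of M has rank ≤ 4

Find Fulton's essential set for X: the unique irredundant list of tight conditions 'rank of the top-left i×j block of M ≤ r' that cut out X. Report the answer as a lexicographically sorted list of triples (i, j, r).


Reconstructing r_w from the 20 given conditions:

  i=1: 0  0  0  0  0  1  1
  i=2: 0  0  1  1  1  2  2
  i=3: 0  0  1  1  2  3  3
  i=4: 0  1  2  2  3  4  4
  i=5: 0  1  2  3  4  5  5
  i=6: 1  2  3  4  5  6  6
  i=7: 1  2  3  4  5  6  7

hence w(1..7) = (6, 3, 5, 2, 4, 1, 7).

Fulton essential set (4 of the 12 Rothe cells):

[(1, 5, 0), (3, 2, 0), (3, 4, 1), (5, 1, 0)]


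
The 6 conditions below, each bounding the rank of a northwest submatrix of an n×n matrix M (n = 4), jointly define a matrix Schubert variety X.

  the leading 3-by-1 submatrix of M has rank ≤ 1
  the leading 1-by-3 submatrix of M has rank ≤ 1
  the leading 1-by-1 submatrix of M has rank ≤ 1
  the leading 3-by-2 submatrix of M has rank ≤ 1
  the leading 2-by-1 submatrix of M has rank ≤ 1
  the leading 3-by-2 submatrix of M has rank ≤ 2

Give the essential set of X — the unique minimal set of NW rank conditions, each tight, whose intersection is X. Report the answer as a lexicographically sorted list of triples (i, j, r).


Propagating the 6 rank bounds to every northwest block:

  i=1: 1 1 1 1
  i=2: 1 1 2 2
  i=3: 1 1 2 3
  i=4: 1 2 3 4

giving w = (1, 3, 4, 2) via Δ²R.

1 SE-corner of the 2-cell Rothe diagram gives Ess(w):

[(3, 2, 1)]


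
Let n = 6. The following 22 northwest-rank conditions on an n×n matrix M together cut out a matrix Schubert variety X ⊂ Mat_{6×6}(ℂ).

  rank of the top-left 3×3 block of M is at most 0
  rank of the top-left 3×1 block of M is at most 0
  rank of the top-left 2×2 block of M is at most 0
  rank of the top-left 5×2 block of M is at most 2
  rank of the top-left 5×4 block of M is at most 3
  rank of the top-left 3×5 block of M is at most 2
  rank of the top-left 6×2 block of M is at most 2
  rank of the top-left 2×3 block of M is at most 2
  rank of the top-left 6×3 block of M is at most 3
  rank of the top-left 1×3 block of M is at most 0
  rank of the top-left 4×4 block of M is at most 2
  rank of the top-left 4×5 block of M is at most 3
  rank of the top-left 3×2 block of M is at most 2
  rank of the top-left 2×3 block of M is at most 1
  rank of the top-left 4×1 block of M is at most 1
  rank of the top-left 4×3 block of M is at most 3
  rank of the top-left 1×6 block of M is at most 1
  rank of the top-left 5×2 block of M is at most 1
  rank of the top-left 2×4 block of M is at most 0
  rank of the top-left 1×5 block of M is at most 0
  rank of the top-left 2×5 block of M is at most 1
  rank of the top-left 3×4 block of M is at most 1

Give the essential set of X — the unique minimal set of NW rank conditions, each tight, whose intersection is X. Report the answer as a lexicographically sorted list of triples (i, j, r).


Computing R[i][j] = min implied NW-rank bound (n=6, 22 conditions):

  0  0  0  0  0  1
  0  0  0  0  1  2
  0  0  0  1  2  3
  1  1  1  2  3  4
  1  1  2  3  4  5
  1  2  3  4  5  6

so w = (6, 5, 4, 1, 3, 2).

|D(w)|=13, |Ess(w)|=4:

[(1, 5, 0), (2, 4, 0), (3, 3, 0), (5, 2, 1)]


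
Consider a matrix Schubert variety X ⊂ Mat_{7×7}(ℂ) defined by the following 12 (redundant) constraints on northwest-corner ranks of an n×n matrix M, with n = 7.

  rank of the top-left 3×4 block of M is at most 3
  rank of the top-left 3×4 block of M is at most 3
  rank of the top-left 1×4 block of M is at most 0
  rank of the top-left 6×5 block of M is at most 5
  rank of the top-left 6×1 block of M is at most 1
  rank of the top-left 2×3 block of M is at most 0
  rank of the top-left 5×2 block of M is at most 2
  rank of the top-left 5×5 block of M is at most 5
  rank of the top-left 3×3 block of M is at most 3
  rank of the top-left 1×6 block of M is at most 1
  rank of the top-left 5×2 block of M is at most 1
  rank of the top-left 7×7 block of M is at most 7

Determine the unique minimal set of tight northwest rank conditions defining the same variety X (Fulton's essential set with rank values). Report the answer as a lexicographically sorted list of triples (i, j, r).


The tightest implied rank at each (i,j), from the 12 conditions:

  row 1: 0 | 0 | 0 | 0 | 1 | 1 | 1
  row 2: 0 | 0 | 0 | 1 | 2 | 2 | 2
  row 3: 1 | 1 | 1 | 2 | 3 | 3 | 3
  row 4: 1 | 1 | 2 | 3 | 4 | 4 | 4
  row 5: 1 | 1 | 2 | 3 | 4 | 5 | 5
  row 6: 1 | 2 | 3 | 4 | 5 | 6 | 6
  row 7: 1 | 2 | 3 | 4 | 5 | 6 | 7

second differences of R give the permutation w = (5, 4, 1, 3, 6, 2, 7).

|D(w)|=9, |Ess(w)|=3:

[(1, 4, 0), (2, 3, 0), (5, 2, 1)]


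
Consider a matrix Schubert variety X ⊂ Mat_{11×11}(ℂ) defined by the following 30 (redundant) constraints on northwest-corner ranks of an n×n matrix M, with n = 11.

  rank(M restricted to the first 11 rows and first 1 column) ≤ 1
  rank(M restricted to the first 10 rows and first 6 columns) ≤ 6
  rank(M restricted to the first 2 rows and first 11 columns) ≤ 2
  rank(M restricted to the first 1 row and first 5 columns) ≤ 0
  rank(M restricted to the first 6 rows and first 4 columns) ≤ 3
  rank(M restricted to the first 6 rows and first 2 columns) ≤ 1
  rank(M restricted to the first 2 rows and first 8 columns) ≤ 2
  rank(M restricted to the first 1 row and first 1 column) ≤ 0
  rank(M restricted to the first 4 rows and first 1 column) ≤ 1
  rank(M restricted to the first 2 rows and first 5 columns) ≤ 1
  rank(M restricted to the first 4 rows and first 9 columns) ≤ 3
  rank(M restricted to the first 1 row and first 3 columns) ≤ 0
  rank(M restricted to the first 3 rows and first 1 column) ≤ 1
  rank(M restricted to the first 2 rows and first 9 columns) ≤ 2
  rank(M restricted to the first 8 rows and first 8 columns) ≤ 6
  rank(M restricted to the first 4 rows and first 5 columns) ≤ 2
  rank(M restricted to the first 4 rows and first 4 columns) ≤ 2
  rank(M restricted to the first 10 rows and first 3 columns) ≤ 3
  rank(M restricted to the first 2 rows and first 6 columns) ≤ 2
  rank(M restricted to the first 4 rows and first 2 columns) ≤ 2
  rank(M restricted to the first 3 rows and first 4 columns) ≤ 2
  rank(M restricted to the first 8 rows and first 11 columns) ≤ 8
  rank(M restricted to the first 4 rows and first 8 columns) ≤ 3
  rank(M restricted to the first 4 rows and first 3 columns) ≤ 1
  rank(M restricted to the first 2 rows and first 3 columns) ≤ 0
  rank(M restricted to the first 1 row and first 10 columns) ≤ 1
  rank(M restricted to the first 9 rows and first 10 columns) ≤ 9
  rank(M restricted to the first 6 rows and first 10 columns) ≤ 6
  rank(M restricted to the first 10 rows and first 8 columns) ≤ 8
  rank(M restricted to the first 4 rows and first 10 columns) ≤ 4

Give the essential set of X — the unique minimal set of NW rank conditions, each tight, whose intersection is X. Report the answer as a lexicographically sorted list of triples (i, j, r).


Rank table r_w(11×11) implied by the 30 constraints:

  R[1]: 0 0 0 0 0 1 1 1 1 1 1
  R[2]: 0 0 0 1 1 2 2 2 2 2 2
  R[3]: 1 1 1 2 2 3 3 3 3 3 3
  R[4]: 1 1 1 2 2 3 3 3 3 4 4
  R[5]: 1 1 2 3 3 4 4 4 4 5 5
  R[6]: 1 1 2 3 4 5 5 5 5 6 6
  R[7]: 1 2 3 4 5 6 6 6 6 7 7
  R[8]: 1 2 3 4 5 6 6 6 7 8 8
  R[9]: 1 2 3 4 5 6 7 7 8 9 9
  R[10]: 1 2 3 4 5 6 7 8 9 10 10
  R[11]: 1 2 3 4 5 6 7 8 9 10 11

reading off 1-entries of Δ²R: w = (6, 4, 1, 10, 3, 5, 2, 9, 7, 8, 11).

7 SE-corners of the 18-cell Rothe diagram give Ess(w):

[(1, 5, 0), (2, 3, 0), (4, 3, 1), (4, 5, 2), (4, 9, 3), (6, 2, 1), (8, 8, 6)]


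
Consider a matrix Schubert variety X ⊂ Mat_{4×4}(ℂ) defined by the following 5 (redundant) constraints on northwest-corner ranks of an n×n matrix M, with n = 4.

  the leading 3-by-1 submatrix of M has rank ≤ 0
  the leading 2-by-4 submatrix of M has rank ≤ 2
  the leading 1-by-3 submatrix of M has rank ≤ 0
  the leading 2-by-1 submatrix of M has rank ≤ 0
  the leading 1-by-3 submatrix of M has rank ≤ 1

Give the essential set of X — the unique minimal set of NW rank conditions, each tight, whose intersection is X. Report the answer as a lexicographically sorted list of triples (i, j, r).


Propagating the 5 rank bounds to every northwest block:

  R[1]: 0  0  0  1
  R[2]: 0  1  1  2
  R[3]: 0  1  2  3
  R[4]: 1  2  3  4

second differences of R give the permutation w = (4, 2, 3, 1).

D(w) has 5 cells with 2 SE-corners; essential set:

[(1, 3, 0), (3, 1, 0)]


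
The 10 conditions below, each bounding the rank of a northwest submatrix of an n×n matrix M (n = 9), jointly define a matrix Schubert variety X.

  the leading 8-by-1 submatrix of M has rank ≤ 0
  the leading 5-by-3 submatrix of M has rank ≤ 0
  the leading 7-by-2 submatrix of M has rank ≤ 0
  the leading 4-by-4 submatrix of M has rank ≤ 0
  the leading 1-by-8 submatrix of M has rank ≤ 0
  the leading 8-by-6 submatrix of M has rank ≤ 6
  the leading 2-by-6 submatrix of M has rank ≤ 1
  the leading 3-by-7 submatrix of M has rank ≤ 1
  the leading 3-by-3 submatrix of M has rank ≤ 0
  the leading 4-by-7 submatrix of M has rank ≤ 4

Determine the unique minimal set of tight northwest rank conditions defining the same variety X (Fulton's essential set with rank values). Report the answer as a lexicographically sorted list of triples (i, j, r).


Rank table r_w(9×9) implied by the 10 constraints:

  R[1]: 0  0  0  0  0  0  0  0  1
  R[2]: 0  0  0  0  1  1  1  1  2
  R[3]: 0  0  0  0  1  1  1  2  3
  R[4]: 0  0  0  0  1  2  2  3  4
  R[5]: 0  0  0  1  2  3  3  4  5
  R[6]: 0  0  1  2  3  4  4  5  6
  R[7]: 0  0  1  2  3  4  5  6  7
  R[8]: 0  1  2  3  4  5  6  7  8
  R[9]: 1  2  3  4  5  6  7  8  9

second differences of R give the permutation w = (9, 5, 8, 6, 4, 3, 7, 2, 1).

ℓ(w)=30; the 6 essential cells (i,j,r):

[(1, 8, 0), (3, 7, 1), (4, 4, 0), (5, 3, 0), (7, 2, 0), (8, 1, 0)]


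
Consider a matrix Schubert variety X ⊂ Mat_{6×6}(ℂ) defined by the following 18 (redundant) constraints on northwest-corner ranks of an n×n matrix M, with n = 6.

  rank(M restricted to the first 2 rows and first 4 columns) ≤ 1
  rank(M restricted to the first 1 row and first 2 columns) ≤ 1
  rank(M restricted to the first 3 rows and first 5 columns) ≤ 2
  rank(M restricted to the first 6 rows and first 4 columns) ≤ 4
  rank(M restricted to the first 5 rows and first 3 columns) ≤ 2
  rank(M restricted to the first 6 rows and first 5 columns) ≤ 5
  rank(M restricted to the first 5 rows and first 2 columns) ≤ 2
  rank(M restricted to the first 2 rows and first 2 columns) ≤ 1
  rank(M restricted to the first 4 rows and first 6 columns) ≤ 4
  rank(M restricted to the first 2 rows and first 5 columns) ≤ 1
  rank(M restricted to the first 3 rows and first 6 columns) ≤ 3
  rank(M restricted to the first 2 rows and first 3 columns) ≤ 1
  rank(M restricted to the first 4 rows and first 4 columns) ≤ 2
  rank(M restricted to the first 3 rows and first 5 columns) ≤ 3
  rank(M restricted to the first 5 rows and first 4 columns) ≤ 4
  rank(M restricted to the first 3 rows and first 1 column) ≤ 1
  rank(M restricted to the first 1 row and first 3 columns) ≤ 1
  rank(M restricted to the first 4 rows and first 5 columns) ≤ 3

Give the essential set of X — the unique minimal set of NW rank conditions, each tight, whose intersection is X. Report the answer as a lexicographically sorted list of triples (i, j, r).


Reconstructing r_w from the 18 given conditions:

  row 1: 1  1  1  1  1  1
  row 2: 1  1  1  1  1  2
  row 3: 1  2  2  2  2  3
  row 4: 1  2  2  2  3  4
  row 5: 1  2  2  3  4  5
  row 6: 1  2  3  4  5  6

reading off 1-entries of Δ²R: w = (1, 6, 2, 5, 4, 3).

3 SE-corners of the 7-cell Rothe diagram give Ess(w):

[(2, 5, 1), (4, 4, 2), (5, 3, 2)]


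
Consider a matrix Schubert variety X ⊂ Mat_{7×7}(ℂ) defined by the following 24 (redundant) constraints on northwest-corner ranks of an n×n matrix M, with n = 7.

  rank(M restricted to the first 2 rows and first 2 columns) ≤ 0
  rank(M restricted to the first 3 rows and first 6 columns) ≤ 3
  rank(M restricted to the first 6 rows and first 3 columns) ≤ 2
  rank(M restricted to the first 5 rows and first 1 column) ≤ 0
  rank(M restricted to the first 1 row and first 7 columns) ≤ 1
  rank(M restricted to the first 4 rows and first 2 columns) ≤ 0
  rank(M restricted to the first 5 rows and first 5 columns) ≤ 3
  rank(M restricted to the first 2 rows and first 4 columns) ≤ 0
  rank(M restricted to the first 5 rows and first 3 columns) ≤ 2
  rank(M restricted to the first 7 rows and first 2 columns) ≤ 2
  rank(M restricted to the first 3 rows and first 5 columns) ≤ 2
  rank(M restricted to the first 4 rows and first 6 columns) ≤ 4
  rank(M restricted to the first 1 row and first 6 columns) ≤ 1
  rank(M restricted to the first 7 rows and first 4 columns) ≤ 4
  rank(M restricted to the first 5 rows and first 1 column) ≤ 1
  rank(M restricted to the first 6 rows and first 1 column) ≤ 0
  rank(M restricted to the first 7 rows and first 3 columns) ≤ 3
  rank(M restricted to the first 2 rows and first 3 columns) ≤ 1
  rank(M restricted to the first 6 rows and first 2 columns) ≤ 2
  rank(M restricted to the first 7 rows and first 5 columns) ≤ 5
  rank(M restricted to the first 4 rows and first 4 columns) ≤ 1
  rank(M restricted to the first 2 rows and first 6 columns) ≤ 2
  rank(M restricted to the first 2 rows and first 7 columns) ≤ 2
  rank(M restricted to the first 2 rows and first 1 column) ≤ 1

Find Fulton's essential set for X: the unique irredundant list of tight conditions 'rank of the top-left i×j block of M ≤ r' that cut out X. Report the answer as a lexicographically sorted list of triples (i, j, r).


The tightest implied rank at each (i,j), from the 24 conditions:

  i=1: 0 0 0 0 1 1 1
  i=2: 0 0 0 0 1 2 2
  i=3: 0 0 1 1 2 3 3
  i=4: 0 0 1 1 2 3 4
  i=5: 0 1 2 2 3 4 5
  i=6: 0 1 2 3 4 5 6
  i=7: 1 2 3 4 5 6 7

the unique w with this rank table is (5, 6, 3, 7, 2, 4, 1).

Fulton essential set (4 of the 15 Rothe cells):

[(2, 4, 0), (4, 2, 0), (4, 4, 1), (6, 1, 0)]


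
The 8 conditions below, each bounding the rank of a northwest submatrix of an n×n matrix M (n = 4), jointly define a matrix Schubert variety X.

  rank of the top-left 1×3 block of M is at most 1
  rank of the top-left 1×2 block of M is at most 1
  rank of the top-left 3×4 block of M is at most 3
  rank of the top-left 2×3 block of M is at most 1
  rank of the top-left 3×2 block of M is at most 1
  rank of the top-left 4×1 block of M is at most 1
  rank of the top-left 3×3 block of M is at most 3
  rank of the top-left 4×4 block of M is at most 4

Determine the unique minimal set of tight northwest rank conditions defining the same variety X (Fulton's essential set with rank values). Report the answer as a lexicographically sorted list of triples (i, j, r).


The tightest implied rank at each (i,j), from the 8 conditions:

  row 1: 1 1 1 1
  row 2: 1 1 1 2
  row 3: 1 1 2 3
  row 4: 1 2 3 4

second differences of R give the permutation w = (1, 4, 3, 2).

|D(w)|=3, |Ess(w)|=2:

[(2, 3, 1), (3, 2, 1)]


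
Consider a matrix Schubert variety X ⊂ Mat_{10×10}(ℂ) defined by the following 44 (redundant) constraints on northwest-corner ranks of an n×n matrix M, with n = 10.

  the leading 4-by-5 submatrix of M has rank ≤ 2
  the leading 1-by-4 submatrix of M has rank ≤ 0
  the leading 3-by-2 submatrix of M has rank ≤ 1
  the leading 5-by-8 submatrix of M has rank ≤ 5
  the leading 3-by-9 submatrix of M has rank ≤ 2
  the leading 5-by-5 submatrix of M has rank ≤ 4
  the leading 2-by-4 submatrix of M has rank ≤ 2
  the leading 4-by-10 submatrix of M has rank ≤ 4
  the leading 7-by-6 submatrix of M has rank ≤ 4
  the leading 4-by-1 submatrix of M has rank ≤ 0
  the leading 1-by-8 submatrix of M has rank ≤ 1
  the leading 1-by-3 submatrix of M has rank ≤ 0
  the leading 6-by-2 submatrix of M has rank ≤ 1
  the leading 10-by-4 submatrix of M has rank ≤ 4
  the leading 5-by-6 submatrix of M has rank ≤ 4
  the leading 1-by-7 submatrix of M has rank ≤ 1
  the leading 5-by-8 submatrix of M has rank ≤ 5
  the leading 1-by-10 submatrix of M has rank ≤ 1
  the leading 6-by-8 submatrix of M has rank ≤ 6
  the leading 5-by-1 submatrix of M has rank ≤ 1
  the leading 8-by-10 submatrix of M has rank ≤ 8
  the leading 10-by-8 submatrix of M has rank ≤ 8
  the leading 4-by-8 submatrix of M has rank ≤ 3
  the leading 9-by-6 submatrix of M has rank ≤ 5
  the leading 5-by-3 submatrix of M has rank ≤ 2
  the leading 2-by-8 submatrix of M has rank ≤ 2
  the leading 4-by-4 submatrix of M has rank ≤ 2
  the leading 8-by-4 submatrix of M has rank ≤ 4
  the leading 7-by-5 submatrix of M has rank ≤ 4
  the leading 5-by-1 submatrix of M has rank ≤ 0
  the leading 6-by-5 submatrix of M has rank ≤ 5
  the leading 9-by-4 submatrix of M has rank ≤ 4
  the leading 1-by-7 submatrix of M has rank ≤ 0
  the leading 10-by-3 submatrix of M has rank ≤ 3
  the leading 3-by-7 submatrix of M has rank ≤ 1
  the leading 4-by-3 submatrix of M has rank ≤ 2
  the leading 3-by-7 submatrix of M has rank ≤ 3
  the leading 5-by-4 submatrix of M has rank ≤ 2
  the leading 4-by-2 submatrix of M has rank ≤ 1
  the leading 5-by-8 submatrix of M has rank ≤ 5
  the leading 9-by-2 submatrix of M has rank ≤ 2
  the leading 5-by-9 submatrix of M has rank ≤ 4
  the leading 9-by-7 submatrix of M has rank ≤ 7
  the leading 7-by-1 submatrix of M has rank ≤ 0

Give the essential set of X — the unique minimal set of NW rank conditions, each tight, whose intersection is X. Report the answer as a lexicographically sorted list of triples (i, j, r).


The tightest implied rank at each (i,j), from the 44 conditions:

  R[1]: 0 0 0 0 0 0 0 1 1 1
  R[2]: 0 1 1 1 1 1 1 2 2 2
  R[3]: 0 1 1 1 1 1 1 2 2 3
  R[4]: 0 1 2 2 2 2 2 3 3 4
  R[5]: 0 1 2 2 3 3 3 4 4 5
  R[6]: 0 1 2 3 4 4 4 5 5 6
  R[7]: 0 1 2 3 4 4 5 6 6 7
  R[8]: 1 2 3 4 5 5 6 7 7 8
  R[9]: 1 2 3 4 5 5 6 7 8 9
  R[10]: 1 2 3 4 5 6 7 8 9 10

hence w(1..10) = (8, 2, 10, 3, 5, 4, 7, 1, 9, 6).

Fulton essential set (7 of the 22 Rothe cells):

[(1, 7, 0), (3, 7, 1), (3, 9, 2), (5, 4, 2), (7, 1, 0), (7, 6, 4), (9, 6, 5)]


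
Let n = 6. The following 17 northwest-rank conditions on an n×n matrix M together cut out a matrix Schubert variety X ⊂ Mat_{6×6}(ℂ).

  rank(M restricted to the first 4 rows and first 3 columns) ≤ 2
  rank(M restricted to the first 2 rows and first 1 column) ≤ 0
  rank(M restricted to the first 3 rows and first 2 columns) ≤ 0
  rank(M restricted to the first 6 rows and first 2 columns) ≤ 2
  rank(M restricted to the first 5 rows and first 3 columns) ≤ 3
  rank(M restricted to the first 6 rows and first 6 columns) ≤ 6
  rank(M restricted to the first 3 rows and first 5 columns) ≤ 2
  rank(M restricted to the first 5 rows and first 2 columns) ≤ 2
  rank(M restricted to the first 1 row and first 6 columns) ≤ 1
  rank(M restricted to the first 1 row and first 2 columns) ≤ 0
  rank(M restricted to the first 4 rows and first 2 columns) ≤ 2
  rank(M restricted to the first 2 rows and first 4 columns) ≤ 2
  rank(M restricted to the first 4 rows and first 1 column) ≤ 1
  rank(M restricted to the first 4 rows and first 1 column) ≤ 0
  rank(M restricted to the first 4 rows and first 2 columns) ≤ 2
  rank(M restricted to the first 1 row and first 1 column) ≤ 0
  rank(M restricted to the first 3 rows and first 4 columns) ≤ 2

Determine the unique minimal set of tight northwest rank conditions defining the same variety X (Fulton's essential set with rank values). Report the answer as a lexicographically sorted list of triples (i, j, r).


Propagating the 17 rank bounds to every northwest block:

  i=1: 0, 0, 1, 1, 1, 1
  i=2: 0, 0, 1, 2, 2, 2
  i=3: 0, 0, 1, 2, 2, 3
  i=4: 0, 1, 2, 3, 3, 4
  i=5: 1, 2, 3, 4, 4, 5
  i=6: 1, 2, 3, 4, 5, 6

second differences of R give the permutation w = (3, 4, 6, 2, 1, 5).

3 SE-corners of the 8-cell Rothe diagram give Ess(w):

[(3, 2, 0), (3, 5, 2), (4, 1, 0)]


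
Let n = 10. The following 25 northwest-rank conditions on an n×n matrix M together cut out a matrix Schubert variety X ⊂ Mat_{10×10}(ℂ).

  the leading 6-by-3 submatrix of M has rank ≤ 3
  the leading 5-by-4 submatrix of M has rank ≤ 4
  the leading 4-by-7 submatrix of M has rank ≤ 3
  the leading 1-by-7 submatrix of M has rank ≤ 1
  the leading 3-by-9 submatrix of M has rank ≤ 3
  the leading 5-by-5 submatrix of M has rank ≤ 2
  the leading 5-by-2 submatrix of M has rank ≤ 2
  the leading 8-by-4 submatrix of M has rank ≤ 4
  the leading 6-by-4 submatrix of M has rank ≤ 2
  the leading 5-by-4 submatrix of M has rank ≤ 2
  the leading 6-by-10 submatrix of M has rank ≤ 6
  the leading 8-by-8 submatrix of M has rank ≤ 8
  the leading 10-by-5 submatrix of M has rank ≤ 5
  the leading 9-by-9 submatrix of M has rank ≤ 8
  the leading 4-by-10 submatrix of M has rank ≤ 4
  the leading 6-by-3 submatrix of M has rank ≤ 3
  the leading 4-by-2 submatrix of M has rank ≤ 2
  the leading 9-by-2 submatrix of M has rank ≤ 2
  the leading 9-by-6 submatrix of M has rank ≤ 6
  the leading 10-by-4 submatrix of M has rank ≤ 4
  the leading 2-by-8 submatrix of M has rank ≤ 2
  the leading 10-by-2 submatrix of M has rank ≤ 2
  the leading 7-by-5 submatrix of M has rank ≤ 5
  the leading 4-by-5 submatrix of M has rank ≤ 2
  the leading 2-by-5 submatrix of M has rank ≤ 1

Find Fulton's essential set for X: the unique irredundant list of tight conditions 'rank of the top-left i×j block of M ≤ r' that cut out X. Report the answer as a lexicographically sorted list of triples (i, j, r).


Rank table r_w(10×10) implied by the 25 constraints:

  row 1: 1 | 1 | 1 | 1 | 1 | 1 | 1 | 1 | 1 | 1
  row 2: 1 | 1 | 1 | 1 | 1 | 2 | 2 | 2 | 2 | 2
  row 3: 1 | 2 | 2 | 2 | 2 | 3 | 3 | 3 | 3 | 3
  row 4: 1 | 2 | 2 | 2 | 2 | 3 | 3 | 4 | 4 | 4
  row 5: 1 | 2 | 2 | 2 | 2 | 3 | 4 | 5 | 5 | 5
  row 6: 1 | 2 | 2 | 2 | 3 | 4 | 5 | 6 | 6 | 6
  row 7: 1 | 2 | 3 | 3 | 4 | 5 | 6 | 7 | 7 | 7
  row 8: 1 | 2 | 3 | 4 | 5 | 6 | 7 | 8 | 8 | 8
  row 9: 1 | 2 | 3 | 4 | 5 | 6 | 7 | 8 | 8 | 9
  row 10: 1 | 2 | 3 | 4 | 5 | 6 | 7 | 8 | 9 | 10

hence w(1..10) = (1, 6, 2, 8, 7, 5, 3, 4, 10, 9).

|D(w)|=14, |Ess(w)|=5:

[(2, 5, 1), (4, 7, 3), (5, 5, 2), (6, 4, 2), (9, 9, 8)]


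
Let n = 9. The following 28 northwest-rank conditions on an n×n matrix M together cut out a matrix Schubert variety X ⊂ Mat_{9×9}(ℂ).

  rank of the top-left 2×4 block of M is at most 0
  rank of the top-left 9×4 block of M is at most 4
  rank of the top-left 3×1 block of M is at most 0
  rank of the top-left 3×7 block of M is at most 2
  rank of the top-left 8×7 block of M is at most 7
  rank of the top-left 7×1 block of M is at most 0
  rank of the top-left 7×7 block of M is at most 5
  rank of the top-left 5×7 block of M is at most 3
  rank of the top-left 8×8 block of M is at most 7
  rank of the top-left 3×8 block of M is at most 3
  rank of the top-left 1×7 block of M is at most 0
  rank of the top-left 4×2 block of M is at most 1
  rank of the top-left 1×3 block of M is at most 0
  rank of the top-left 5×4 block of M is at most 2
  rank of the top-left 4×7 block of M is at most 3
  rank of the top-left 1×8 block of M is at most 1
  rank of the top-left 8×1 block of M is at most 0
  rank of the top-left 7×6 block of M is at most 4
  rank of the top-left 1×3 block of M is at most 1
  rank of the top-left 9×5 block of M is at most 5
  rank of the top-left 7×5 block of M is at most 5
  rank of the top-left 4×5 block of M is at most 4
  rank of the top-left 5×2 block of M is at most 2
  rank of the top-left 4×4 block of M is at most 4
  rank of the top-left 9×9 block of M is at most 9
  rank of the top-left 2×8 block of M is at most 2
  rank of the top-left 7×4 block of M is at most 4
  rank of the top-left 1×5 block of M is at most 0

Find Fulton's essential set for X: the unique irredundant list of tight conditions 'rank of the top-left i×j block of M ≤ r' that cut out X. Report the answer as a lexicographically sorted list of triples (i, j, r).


The tightest implied rank at each (i,j), from the 28 conditions:

  row 1: 0  0  0  0  0  0  0  1  1
  row 2: 0  0  0  0  1  1  1  2  2
  row 3: 0  1  1  1  2  2  2  3  3
  row 4: 0  1  2  2  3  3  3  4  4
  row 5: 0  1  2  2  3  3  3  4  5
  row 6: 0  1  2  3  4  4  4  5  6
  row 7: 0  1  2  3  4  4  5  6  7
  row 8: 0  1  2  3  4  5  6  7  8
  row 9: 1  2  3  4  5  6  7  8  9

hence w(1..9) = (8, 5, 2, 3, 9, 4, 7, 6, 1).

Fulton essential set (6 of the 21 Rothe cells):

[(1, 7, 0), (2, 4, 0), (5, 4, 2), (5, 7, 3), (7, 6, 4), (8, 1, 0)]


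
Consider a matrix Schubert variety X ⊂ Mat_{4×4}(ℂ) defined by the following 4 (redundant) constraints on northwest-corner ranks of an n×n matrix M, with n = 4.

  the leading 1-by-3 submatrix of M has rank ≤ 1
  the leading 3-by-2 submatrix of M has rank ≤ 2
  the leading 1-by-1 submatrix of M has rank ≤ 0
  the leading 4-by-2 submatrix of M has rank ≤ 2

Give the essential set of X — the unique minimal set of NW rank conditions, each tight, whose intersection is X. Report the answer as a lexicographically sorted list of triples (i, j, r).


Recovering R(i,j) via the rank-extension bound from the 4 conditions:

  row 1: 0, 1, 1, 1
  row 2: 1, 2, 2, 2
  row 3: 1, 2, 3, 3
  row 4: 1, 2, 3, 4

second differences of R give the permutation w = (2, 1, 3, 4).

D(w) has 1 cell with 1 SE-corner; essential set:

[(1, 1, 0)]


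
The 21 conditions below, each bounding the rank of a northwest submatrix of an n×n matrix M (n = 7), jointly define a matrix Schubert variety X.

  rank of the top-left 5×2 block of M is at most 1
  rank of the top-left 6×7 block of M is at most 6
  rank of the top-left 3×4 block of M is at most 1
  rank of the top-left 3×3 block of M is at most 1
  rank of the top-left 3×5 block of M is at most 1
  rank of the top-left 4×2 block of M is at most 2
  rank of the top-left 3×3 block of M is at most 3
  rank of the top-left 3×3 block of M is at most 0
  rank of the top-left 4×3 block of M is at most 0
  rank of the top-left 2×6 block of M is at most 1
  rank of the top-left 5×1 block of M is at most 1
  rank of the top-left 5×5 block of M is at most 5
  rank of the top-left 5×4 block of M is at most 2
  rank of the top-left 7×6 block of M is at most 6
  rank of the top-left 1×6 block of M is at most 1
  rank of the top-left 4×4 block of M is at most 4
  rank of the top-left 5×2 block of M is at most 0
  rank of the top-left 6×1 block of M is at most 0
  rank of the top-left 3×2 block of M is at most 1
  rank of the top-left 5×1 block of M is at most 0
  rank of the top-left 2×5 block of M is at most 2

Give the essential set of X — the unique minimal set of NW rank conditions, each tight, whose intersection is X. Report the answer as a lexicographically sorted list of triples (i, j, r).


The tightest implied rank at each (i,j), from the 21 conditions:

  row 1: 0, 0, 0, 1, 1, 1, 1
  row 2: 0, 0, 0, 1, 1, 1, 2
  row 3: 0, 0, 0, 1, 1, 2, 3
  row 4: 0, 0, 0, 1, 2, 3, 4
  row 5: 0, 0, 1, 2, 3, 4, 5
  row 6: 0, 1, 2, 3, 4, 5, 6
  row 7: 1, 2, 3, 4, 5, 6, 7

giving w = (4, 7, 6, 5, 3, 2, 1) via Δ²R.

|D(w)|=18, |Ess(w)|=5:

[(2, 6, 1), (3, 5, 1), (4, 3, 0), (5, 2, 0), (6, 1, 0)]
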